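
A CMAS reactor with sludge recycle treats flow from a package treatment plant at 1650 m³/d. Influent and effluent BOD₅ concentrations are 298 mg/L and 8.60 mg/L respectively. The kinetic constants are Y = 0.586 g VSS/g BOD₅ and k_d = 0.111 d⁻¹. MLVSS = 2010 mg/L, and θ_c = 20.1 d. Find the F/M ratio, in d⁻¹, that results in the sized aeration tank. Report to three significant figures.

F/M ≈ 0.282 d⁻¹

Steady-state biomass mass balance: V·X·(1 + k_d·θ_c) = Y·Q·(S₀ − S)·θ_c, so V = 0.586 × 1650 × (298 − 8.60) × 20.1 / [2010 × (1 + 0.111 × 20.1)] = 5.62×10^6 / 6495 = 866.0 m³.
Food-to-microorganism ratio F/M = Q S₀ / (V X) = 1650 × 298 / (866.0 × 2010) = 0.2825 d⁻¹.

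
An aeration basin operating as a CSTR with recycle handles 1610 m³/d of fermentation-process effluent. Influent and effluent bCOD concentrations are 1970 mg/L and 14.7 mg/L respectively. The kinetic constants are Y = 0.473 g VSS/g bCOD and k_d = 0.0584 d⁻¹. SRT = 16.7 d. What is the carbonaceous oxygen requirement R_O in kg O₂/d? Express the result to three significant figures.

The observed yield is Y_obs = Y/(1 + k_d·θ_c) = 0.473 / (1 + 0.0584 × 16.7) = 0.473 / 1.975 = 0.2395 g VSS per g bCOD removed.
Q·(S₀ − S) = 1610 × (1970 − 14.7) × 10⁻³ = 3148 kg/d removed.
Net sludge production P_X = 0.2395 × 3148 = 753.8 kg VSS/d.
Carbonaceous O₂ demand = substrate oxidised − cell-mass equivalent = 3148 − 1.42 × 753.8 = 2078 kg O₂/d.

R_O ≈ 2080 kg O₂/d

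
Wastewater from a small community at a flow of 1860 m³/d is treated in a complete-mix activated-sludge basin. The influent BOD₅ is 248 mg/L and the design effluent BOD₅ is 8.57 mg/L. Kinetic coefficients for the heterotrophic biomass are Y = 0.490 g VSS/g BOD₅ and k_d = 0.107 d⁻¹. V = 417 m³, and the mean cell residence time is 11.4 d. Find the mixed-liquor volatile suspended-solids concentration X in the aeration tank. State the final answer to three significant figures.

X ≈ 2690 mg/L

Solving the biomass balance for X: X = Y Q (S₀−S) θ_c / [V (1+k_d θ_c)] = 0.490 × 1860 × (248 − 8.57) × 11.4 / [417 × (1 + 0.107 × 11.4)] = 2687 mg/L.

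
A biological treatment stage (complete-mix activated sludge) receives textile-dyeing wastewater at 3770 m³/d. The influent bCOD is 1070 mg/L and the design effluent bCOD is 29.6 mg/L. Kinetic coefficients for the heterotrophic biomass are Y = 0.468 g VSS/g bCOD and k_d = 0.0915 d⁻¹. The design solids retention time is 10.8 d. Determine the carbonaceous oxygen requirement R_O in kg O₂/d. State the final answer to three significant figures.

R_O ≈ 2610 kg O₂/d

The observed yield is Y_obs = Y/(1 + k_d·θ_c) = 0.468 / (1 + 0.0915 × 10.8) = 0.468 / 1.988 = 0.2354 g VSS per g bCOD removed.
Q·(S₀ − S) = 3770 × (1070 − 29.6) × 10⁻³ = 3922 kg/d removed.
Net sludge production P_X = 0.2354 × 3922 = 923.3 kg VSS/d.
R_O = Q·ΔS − 1.42 P_X = 3922 − 1311 = 2611 kg O₂/d.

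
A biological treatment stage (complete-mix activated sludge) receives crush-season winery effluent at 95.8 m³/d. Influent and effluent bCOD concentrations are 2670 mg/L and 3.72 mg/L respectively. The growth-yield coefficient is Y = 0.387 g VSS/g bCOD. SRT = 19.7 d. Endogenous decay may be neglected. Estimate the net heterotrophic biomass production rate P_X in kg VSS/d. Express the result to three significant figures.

No decay correction is needed, so Y_obs = Y = 0.387.
Mass of bCOD removed per day: Q(S₀ − S) = 95.8 × 2666 g/m³ = 255.4 kg/d.
P_X = Y_obs · Q(S₀ − S) = 0.3870 × 255.4 = 98.85 kg VSS/d.

P_X ≈ 98.9 kg VSS/d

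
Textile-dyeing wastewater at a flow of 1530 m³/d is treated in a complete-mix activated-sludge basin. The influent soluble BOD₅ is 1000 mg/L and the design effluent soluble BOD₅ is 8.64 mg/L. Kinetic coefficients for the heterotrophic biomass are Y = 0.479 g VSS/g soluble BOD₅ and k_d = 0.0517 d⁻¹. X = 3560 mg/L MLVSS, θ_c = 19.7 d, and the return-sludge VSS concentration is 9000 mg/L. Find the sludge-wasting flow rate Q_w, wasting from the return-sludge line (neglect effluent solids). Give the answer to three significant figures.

Steady-state biomass mass balance: V·X·(1 + k_d·θ_c) = Y·Q·(S₀ − S)·θ_c, so V = 0.479 × 1530 × (1000 − 8.64) × 19.7 / [3560 × (1 + 0.0517 × 19.7)] = 1.43×10^7 / 7186 = 1992 m³.
Q_w = (V·X)/(θ_c X_r) = 1992 × 3560 / (19.7 × 9000) = 39.99 m³/d.

Q_w ≈ 40.0 m³/d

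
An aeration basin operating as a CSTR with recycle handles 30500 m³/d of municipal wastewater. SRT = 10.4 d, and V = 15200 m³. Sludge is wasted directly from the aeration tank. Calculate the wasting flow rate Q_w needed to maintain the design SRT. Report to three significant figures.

For wasting at MLVSS concentration, Q_w = V/θ_c = 15200/10.4 = 1462 m³/d.

Q_w ≈ 1460 m³/d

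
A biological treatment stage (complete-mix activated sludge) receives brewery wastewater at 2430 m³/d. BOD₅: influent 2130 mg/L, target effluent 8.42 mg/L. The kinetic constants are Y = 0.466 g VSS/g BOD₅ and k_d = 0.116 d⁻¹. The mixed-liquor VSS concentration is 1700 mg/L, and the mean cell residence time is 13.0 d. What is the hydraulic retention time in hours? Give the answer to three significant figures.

Steady-state biomass mass balance: V·X·(1 + k_d·θ_c) = Y·Q·(S₀ − S)·θ_c, so V = 0.466 × 2430 × (2130 − 8.42) × 13.0 / [1700 × (1 + 0.116 × 13.0)] = 3.12×10^7 / 4264 = 7325 m³.
HRT = V/Q = 7325 m³ / 2430 m³·d⁻¹ = 3.014 d × 24 = 72.35 h.

τ ≈ 72.3 h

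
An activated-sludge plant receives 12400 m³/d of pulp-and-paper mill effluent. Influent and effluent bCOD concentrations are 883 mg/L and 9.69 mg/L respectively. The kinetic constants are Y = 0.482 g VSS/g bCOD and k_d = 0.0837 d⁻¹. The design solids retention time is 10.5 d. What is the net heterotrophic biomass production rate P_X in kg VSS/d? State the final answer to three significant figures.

Correct the yield for decay: Y_obs = Y/(1 + k_d θ_c) = 0.482 / (1 + 0.0837 × 10.5) = 0.482 / 1.879 = 0.2565.
ΔS = 883 − 9.69 = 873.3 mg/L, so the substrate removal rate is 12400 × 873.3/1000 = 10829 kg bCOD/d.
Biomass produced: P_X = Y_obs·Q·ΔS = 0.2565 × 10829 ≈ 2778 kg VSS/d.

P_X ≈ 2780 kg VSS/d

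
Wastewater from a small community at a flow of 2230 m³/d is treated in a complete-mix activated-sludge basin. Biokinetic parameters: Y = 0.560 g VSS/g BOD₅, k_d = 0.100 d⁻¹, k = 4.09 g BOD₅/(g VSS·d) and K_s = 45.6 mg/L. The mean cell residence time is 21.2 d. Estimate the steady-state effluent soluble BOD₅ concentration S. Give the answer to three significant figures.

For a completely mixed reactor with recycle the Lawrence–McCarty relation gives S = K_s·(1 + k_d·θ_c) / [θ_c·(Y·k − k_d) − 1] = 45.6 × (1 + 0.100 × 21.2) / [21.2 × (0.560 × 4.09 − 0.100) − 1] = 142.3 / 45.44 = 3.131 mg/L.

S ≈ 3.13 mg/L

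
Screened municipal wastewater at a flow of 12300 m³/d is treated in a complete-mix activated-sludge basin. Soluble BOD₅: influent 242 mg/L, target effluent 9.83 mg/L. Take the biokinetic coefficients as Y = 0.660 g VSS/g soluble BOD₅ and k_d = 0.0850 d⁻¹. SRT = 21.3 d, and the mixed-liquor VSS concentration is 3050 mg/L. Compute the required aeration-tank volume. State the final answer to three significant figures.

Rearranging the biomass balance for a CMAS with decay, V = Y·Q·ΔS·θ_c / [X·(1+k_d θ_c)] = 0.660 × 12300 × (242 − 9.83) × 21.3 / [3050 × (1 + 0.0850 × 21.3)] = 4.01×10^7 / 8572 = 4683 m³.

V ≈ 4680 m³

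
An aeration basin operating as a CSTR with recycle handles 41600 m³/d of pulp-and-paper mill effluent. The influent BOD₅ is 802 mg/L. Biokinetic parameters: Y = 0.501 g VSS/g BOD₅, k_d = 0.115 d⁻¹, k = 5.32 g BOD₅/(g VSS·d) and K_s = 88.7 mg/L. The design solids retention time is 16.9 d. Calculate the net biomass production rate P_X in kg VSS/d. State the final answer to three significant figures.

P_X ≈ 5630 kg VSS/d

Effluent substrate depends only on kinetics and SRT: S = K_s(1 + k_d θ_c) / [θ_c(Yk − k_d) − 1] = 88.7 × (1 + 0.115 × 16.9) / [16.9 × (0.501 × 5.32 − 0.115) − 1] = 261.1 / 42.10 = 6.202 mg/L.
Correct the yield for decay: Y_obs = Y/(1 + k_d θ_c) = 0.501 / (1 + 0.115 × 16.9) = 0.501 / 2.944 = 0.1702.
Q·(S₀ − S) = 41600 × (802 − 6.20) × 10⁻³ = 33105 kg/d removed.
So the net sludge growth is P_X = 0.1702 × 33105 = 5635 kg VSS/d.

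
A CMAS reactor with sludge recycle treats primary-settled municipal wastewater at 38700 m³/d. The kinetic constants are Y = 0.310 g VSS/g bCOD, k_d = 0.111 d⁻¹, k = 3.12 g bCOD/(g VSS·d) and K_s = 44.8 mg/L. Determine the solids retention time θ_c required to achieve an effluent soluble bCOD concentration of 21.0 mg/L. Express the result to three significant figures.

θ_c ≈ 5.06 d

Specific growth rate at S = 21.0 mg/L: μ = YkS/(K_s+S) = 0.310·3.12·21.0/(44.8+21.0) = 0.3087 d⁻¹.
Then 1/θ_c = μ − k_d = 0.3087 − 0.111 = 0.1977 d⁻¹, giving θ_c = 5.059 d.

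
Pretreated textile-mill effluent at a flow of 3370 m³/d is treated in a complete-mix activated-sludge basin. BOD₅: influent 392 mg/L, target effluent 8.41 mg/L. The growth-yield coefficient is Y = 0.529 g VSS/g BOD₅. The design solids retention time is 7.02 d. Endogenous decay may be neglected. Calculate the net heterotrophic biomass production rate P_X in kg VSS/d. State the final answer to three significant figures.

P_X ≈ 684 kg VSS/d

With endogenous decay neglected, the observed yield equals the true yield: Y_obs = Y = 0.529 g VSS/g BOD₅.
ΔS = 392 − 8.41 = 383.6 mg/L, so the substrate removal rate is 3370 × 383.6/1000 = 1293 kg BOD₅/d.
Net biomass production P_X = Y_obs × Q·(S₀ − S) = 0.5290 × 1293 = 683.8 kg VSS/d.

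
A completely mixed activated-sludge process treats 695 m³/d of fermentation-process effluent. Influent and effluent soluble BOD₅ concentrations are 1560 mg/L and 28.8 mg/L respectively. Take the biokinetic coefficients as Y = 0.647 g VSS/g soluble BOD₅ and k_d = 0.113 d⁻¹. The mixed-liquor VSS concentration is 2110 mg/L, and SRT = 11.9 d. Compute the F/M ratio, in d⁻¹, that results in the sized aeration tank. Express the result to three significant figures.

F/M ≈ 0.310 d⁻¹

From the SRT design equation V = Y Q (S₀−S) θ_c / [X (1 + k_d θ_c)] = 0.647 × 695 × (1560 − 28.8) × 11.9 / [2110 × (1 + 0.113 × 11.9)] = 8.19×10^6 / 4947 = 1656 m³.
F/M = Q·S₀ / (V·X) = 695 × 1560 / (1656 × 2110) = 0.3103 g soluble BOD₅·(g VSS·d)⁻¹.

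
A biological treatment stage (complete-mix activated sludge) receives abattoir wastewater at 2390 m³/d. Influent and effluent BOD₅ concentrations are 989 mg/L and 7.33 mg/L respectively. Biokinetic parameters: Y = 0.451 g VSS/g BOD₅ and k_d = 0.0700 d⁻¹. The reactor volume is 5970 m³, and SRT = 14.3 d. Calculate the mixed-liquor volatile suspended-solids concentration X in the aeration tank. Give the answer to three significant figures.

Solving the biomass balance for X: X = Y Q (S₀−S) θ_c / [V (1+k_d θ_c)] = 0.451 × 2390 × (989 − 7.33) × 14.3 / [5970 × (1 + 0.0700 × 14.3)] = 1267 mg/L.

X ≈ 1270 mg/L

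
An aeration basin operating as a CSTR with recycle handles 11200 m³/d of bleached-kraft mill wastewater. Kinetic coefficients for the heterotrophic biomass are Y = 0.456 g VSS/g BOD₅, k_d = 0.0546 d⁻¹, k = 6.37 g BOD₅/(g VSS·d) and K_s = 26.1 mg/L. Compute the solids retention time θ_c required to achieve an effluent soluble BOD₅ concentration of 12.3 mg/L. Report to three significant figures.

θ_c ≈ 1.14 d

From 1/θ_c = Y·k·S/(K_s + S) − k_d: Y·k·S/(K_s+S) = 0.456 × 6.37 × 12.3 / (26.1 + 12.3) = 0.9304 d⁻¹.
Then 1/θ_c = μ − k_d = 0.9304 − 0.0546 = 0.8758 d⁻¹, giving θ_c = 1.142 d.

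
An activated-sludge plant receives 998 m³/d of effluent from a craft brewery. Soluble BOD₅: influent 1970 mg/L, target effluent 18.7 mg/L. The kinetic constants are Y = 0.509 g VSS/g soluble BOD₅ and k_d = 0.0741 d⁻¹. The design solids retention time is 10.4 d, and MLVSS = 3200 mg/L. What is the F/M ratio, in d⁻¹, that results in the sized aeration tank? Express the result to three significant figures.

F/M ≈ 0.338 d⁻¹

From the SRT design equation V = Y Q (S₀−S) θ_c / [X (1 + k_d θ_c)] = 0.509 × 998 × (1970 − 18.7) × 10.4 / [3200 × (1 + 0.0741 × 10.4)] = 1.03×10^7 / 5666 = 1819 m³.
F/M = applied load / biomass = Q·S₀/(V·X) = 998 × 1970 / (1819 × 3200) = 0.3377 d⁻¹.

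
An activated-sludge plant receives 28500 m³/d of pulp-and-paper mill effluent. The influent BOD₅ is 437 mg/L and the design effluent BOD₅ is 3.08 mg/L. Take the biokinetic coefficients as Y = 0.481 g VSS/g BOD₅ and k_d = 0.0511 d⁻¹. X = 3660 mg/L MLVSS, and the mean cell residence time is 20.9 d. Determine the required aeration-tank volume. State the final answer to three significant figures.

Steady-state biomass mass balance: V·X·(1 + k_d·θ_c) = Y·Q·(S₀ − S)·θ_c, so V = 0.481 × 28500 × (437 − 3.08) × 20.9 / [3660 × (1 + 0.0511 × 20.9)] = 1.24×10^8 / 7569 = 16425 m³.

V ≈ 16400 m³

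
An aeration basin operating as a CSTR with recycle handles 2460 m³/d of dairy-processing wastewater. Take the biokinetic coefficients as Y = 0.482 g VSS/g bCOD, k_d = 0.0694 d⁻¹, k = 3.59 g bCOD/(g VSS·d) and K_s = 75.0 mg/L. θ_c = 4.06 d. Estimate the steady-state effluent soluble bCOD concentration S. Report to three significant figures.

Effluent substrate depends only on kinetics and SRT: S = K_s(1 + k_d θ_c) / [θ_c(Yk − k_d) − 1] = 75.0 × (1 + 0.0694 × 4.06) / [4.06 × (0.482 × 3.59 − 0.0694) − 1] = 96.13 / 5.744 = 16.74 mg/L.

S ≈ 16.7 mg/L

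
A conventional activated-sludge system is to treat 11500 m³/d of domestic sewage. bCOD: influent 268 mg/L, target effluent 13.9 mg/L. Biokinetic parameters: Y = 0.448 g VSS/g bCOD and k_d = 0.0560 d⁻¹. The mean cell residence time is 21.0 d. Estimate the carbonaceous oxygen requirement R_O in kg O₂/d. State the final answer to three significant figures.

R_O ≈ 2070 kg O₂/d

Observed yield with endogenous decay: Y_obs = Y / (1 + k_d·θ_c) = 0.448 / (1 + 0.0560 × 21.0) = 0.448 / 2.176 = 0.2059 g VSS/g bCOD.
Q·(S₀ − S) = 11500 × (268 − 13.9) × 10⁻³ = 2922 kg/d removed.
Biomass synthesised: P_X = Y_obs × 2922 = 601.6 kg VSS/d.
R_O = Q·(S₀ − S) − 1.42·P_X = 2922 − 1.42 × 601.6 = 2068 kg O₂/d.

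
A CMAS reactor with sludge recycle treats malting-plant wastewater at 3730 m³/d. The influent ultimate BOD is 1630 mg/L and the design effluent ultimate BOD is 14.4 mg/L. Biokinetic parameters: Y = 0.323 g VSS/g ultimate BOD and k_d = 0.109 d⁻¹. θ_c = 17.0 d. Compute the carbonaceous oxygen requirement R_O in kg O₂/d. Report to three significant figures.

Y_obs = Y / (1 + k_d θ_c) = 0.323 / (1 + 0.109 × 17.0) = 0.323 / 2.853 = 0.1132.
Substrate removed = Q·(S₀ − S) = 3730 m³/d × (1630 − 14.4) g/m³ = 6.03×10^6 g/d = 6026 kg/d.
Net sludge production P_X = 0.1132 × 6026 = 682.2 kg VSS/d.
Carbonaceous O₂ demand = substrate oxidised − cell-mass equivalent = 6026 − 1.42 × 682.2 = 5057 kg O₂/d.

R_O ≈ 5060 kg O₂/d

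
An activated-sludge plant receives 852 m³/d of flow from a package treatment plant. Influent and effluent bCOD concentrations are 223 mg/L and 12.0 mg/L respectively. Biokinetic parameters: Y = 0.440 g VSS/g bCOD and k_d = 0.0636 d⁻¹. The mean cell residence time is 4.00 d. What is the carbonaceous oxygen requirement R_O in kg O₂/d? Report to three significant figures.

The observed yield is Y_obs = Y/(1 + k_d·θ_c) = 0.440 / (1 + 0.0636 × 4.00) = 0.440 / 1.254 = 0.3508 g VSS per g bCOD removed.
ΔS = 223 − 12.0 = 211.0 mg/L, so the substrate removal rate is 852 × 211.0/1000 = 179.8 kg bCOD/d.
Biomass synthesised: P_X = Y_obs × 179.8 = 63.06 kg VSS/d.
R_O = Q·(S₀ − S) − 1.42·P_X = 179.8 − 1.42 × 63.06 = 90.23 kg O₂/d.

R_O ≈ 90.2 kg O₂/d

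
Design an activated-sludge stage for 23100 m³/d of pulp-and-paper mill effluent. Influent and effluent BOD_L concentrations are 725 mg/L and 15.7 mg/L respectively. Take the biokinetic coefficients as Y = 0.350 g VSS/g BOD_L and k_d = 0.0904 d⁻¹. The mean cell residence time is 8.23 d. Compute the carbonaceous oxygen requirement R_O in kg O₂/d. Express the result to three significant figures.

The observed yield is Y_obs = Y/(1 + k_d·θ_c) = 0.350 / (1 + 0.0904 × 8.23) = 0.350 / 1.744 = 0.2007 g VSS per g BOD_L removed.
Q·(S₀ − S) = 23100 × (725 − 15.7) × 10⁻³ = 16385 kg/d removed.
Biomass synthesised: P_X = Y_obs × 16385 = 3288 kg VSS/d.
R_O = Q·(S₀ − S) − 1.42·P_X = 16385 − 1.42 × 3288 = 11716 kg O₂/d.

R_O ≈ 11700 kg O₂/d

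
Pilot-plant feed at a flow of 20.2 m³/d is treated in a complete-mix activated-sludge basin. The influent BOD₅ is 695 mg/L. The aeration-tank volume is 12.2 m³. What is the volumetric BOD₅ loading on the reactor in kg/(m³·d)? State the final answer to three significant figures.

L_v ≈ 1.15 kg BOD₅/(m³·d)

Applied BOD₅ load per unit volume = Q·S₀/V = (20.2 × 695/1000)/12.20 = 1.151 kg BOD₅·m⁻³·d⁻¹.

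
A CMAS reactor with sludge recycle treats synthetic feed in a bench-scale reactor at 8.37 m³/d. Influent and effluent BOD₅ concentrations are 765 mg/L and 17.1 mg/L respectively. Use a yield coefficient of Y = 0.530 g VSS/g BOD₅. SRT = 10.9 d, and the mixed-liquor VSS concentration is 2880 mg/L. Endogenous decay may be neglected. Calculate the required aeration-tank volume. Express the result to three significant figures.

V ≈ 12.6 m³

Biomass mass balance (decay neglected): V·X = Y·Q·(S₀ − S)·θ_c, so V = 0.530 × 8.37 × (765 − 17.1) × 10.9 / 2880 = 12.56 m³.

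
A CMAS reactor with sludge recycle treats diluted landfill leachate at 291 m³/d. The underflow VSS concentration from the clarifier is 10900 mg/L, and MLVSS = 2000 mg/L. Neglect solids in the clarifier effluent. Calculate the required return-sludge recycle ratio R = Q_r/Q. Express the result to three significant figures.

Solids balance on the clarifier gives (1+R)X = R·X_r, so R = X/(X_r − X) = 2000 / (10900 − 2000) = 0.2247.

R ≈ 0.225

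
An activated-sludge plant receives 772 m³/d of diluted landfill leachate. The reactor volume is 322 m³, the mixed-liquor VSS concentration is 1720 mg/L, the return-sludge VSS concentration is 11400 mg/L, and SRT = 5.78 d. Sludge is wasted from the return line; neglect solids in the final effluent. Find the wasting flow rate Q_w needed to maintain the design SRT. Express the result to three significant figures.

Q_w = (V·X)/(θ_c X_r) = 322.0 × 1720 / (5.78 × 11400) = 8.405 m³/d.

Q_w ≈ 8.41 m³/d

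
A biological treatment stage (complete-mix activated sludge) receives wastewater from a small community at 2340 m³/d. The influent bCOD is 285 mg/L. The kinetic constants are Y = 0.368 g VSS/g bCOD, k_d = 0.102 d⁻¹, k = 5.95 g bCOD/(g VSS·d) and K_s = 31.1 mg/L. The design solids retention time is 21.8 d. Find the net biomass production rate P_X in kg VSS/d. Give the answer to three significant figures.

For a completely mixed reactor with recycle the Lawrence–McCarty relation gives S = K_s·(1 + k_d·θ_c) / [θ_c·(Y·k − k_d) − 1] = 31.1 × (1 + 0.102 × 21.8) / [21.8 × (0.368 × 5.95 − 0.102) − 1] = 100.3 / 44.51 = 2.252 mg/L.
Observed yield with endogenous decay: Y_obs = Y / (1 + k_d·θ_c) = 0.368 / (1 + 0.102 × 21.8) = 0.368 / 3.224 = 0.1142 g VSS/g bCOD.
ΔS = 285 − 2.25 = 282.8 mg/L, so the substrate removal rate is 2340 × 282.8/1000 = 661.6 kg bCOD/d.
So the net sludge growth is P_X = 0.1142 × 661.6 = 75.53 kg VSS/d.

P_X ≈ 75.5 kg VSS/d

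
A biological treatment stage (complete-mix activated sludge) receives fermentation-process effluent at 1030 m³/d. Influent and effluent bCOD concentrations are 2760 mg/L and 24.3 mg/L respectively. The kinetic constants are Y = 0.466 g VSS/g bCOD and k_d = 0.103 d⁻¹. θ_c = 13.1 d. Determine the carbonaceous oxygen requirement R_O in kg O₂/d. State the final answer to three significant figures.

Y_obs = Y / (1 + k_d θ_c) = 0.466 / (1 + 0.103 × 13.1) = 0.466 / 2.349 = 0.1984.
Mass of bCOD removed per day: Q(S₀ − S) = 1030 × 2736 g/m³ = 2818 kg/d.
P_X = Y_obs·Q·(S₀ − S) = 0.1984 × 2818 = 558.9 kg VSS/d.
Carbonaceous O₂ demand = substrate oxidised − cell-mass equivalent = 2818 − 1.42 × 558.9 = 2024 kg O₂/d.

R_O ≈ 2020 kg O₂/d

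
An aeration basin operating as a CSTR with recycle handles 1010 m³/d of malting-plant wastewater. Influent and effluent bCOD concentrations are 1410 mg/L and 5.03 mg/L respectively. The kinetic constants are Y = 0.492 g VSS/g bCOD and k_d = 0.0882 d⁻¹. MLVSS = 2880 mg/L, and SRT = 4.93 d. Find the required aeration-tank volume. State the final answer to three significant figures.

V ≈ 833 m³

Rearranging the biomass balance for a CMAS with decay, V = Y·Q·ΔS·θ_c / [X·(1+k_d θ_c)] = 0.492 × 1010 × (1410 − 5.03) × 4.93 / [2880 × (1 + 0.0882 × 4.93)] = 3.44×10^6 / 4132 = 832.9 m³.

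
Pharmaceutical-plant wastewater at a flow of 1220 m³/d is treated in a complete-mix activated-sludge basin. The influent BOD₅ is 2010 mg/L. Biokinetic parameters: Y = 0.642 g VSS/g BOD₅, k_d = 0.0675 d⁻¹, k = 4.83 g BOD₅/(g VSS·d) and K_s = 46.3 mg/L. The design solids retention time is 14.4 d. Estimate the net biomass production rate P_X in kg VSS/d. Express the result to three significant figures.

P_X ≈ 797 kg VSS/d

From the Monod/SRT balance for a CMAS, S = K_s·(1+k_d θ_c)/[θ_c·(Y k − k_d) − 1] = 46.3 × (1 + 0.0675 × 14.4) / [14.4 × (0.642 × 4.83 − 0.0675) − 1] = 91.30 / 42.68 = 2.139 mg/L.
Correct the yield for decay: Y_obs = Y/(1 + k_d θ_c) = 0.642 / (1 + 0.0675 × 14.4) = 0.642 / 1.972 = 0.3256.
ΔS = 2010 − 2.14 = 2008 mg/L, so the substrate removal rate is 1220 × 2008/1000 = 2450 kg BOD₅/d.
So the net sludge growth is P_X = 0.3256 × 2450 = 797.5 kg VSS/d.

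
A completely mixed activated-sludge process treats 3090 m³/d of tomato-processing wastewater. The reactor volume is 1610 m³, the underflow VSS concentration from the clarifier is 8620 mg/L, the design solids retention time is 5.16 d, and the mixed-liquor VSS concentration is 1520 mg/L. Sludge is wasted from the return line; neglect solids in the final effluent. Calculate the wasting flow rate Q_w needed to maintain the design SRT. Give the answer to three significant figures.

Q_w ≈ 55.0 m³/d

Wasting from the return line (neglecting effluent solids): Q_w = V·X / (θ_c·X_r) = 1610 × 1520 / (5.16 × 8620) = 55.02 m³/d.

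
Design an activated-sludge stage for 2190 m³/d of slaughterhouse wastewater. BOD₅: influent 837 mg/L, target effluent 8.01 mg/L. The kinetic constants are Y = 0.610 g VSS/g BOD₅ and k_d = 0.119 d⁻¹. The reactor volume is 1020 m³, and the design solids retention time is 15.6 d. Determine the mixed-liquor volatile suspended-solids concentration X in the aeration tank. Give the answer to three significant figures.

X ≈ 5930 mg/L

From V·X·(1 + k_d·θ_c) = Y·Q·(S₀ − S)·θ_c: X = 0.610 × 2190 × (837 − 8.01) × 15.6 / [1020 × (1 + 0.119 × 15.6)] = 5930 mg/L.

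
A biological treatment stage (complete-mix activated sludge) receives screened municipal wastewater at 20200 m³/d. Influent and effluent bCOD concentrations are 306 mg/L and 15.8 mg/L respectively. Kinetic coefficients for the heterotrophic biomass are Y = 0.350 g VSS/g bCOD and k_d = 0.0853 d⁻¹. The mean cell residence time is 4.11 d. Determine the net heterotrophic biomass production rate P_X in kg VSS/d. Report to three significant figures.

Correct the yield for decay: Y_obs = Y/(1 + k_d θ_c) = 0.350 / (1 + 0.0853 × 4.11) = 0.350 / 1.351 = 0.2591.
Q·(S₀ − S) = 20200 × (306 − 15.8) × 10⁻³ = 5862 kg/d removed.
So the net sludge growth is P_X = 0.2591 × 5862 = 1519 kg VSS/d.

P_X ≈ 1520 kg VSS/d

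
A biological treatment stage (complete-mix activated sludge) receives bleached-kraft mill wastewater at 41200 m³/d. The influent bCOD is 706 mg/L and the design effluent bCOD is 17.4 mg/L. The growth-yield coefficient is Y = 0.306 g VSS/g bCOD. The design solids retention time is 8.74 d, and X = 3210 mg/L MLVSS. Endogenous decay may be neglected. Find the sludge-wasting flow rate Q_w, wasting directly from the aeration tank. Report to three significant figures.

Q_w ≈ 2700 m³/d

Biomass mass balance (decay neglected): V·X = Y·Q·(S₀ − S)·θ_c, so V = 0.306 × 41200 × (706 − 17.4) × 8.74 / 3210 = 23637 m³.
For wasting at MLVSS concentration, Q_w = V/θ_c = 23637/8.74 = 2704 m³/d.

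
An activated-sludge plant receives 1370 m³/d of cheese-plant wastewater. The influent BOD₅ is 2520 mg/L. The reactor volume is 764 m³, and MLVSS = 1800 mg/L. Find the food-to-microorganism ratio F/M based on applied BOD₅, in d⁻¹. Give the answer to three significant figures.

F/M ≈ 2.51 d⁻¹

Food-to-microorganism ratio F/M = Q S₀ / (V X) = 1370 × 2520 / (764.0 × 1800) = 2.510 d⁻¹.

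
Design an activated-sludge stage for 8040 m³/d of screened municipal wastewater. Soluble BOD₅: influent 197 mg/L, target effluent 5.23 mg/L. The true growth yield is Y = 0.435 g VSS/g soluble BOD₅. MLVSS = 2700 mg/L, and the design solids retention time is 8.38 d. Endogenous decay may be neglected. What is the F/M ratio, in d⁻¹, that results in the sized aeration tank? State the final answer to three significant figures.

V·X = Y·Q·ΔS·θ_c gives V = 0.435 × 8040 × (197 − 5.23) × 8.38 / 2700 = 2082 m³.
F/M = Q·S₀ / (V·X) = 8040 × 197 / (2082 × 2700) = 0.2818 g soluble BOD₅·(g VSS·d)⁻¹.

F/M ≈ 0.282 d⁻¹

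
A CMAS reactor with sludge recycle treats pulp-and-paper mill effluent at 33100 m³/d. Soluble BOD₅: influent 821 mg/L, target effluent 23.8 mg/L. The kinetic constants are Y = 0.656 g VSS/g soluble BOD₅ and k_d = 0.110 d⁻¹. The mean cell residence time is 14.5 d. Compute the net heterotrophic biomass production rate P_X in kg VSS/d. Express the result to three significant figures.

P_X ≈ 6670 kg VSS/d

Observed yield with endogenous decay: Y_obs = Y / (1 + k_d·θ_c) = 0.656 / (1 + 0.110 × 14.5) = 0.656 / 2.595 = 0.2528 g VSS/g soluble BOD₅.
Mass of soluble BOD₅ removed per day: Q(S₀ − S) = 33100 × 797.2 g/m³ = 26387 kg/d.
P_X = Y_obs · Q(S₀ − S) = 0.2528 × 26387 = 6671 kg VSS/d.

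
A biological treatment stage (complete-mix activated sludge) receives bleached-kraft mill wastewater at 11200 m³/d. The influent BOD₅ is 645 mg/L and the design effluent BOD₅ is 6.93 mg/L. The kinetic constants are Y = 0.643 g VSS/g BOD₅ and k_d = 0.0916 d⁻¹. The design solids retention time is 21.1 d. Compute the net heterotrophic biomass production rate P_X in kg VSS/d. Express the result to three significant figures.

Y_obs = Y / (1 + k_d θ_c) = 0.643 / (1 + 0.0916 × 21.1) = 0.643 / 2.933 = 0.2192.
Q·(S₀ − S) = 11200 × (645 − 6.93) × 10⁻³ = 7146 kg/d removed.
Biomass produced: P_X = Y_obs·Q·ΔS = 0.2192 × 7146 ≈ 1567 kg VSS/d.

P_X ≈ 1570 kg VSS/d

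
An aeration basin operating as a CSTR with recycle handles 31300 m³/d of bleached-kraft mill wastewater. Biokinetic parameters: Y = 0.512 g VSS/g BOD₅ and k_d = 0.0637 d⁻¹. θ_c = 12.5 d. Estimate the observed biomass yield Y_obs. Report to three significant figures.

Correct the yield for decay: Y_obs = Y/(1 + k_d θ_c) = 0.512 / (1 + 0.0637 × 12.5) = 0.512 / 1.796 = 0.2850.

Y_obs ≈ 0.285 g VSS/g BOD₅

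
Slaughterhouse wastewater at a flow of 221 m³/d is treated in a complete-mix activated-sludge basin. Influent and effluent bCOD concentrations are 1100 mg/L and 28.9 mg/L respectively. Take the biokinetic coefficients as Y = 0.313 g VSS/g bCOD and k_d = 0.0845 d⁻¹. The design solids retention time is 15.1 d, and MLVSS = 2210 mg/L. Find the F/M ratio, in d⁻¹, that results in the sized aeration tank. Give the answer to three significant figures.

Rearranging the biomass balance for a CMAS with decay, V = Y·Q·ΔS·θ_c / [X·(1+k_d θ_c)] = 0.313 × 221 × (1100 − 28.9) × 15.1 / [2210 × (1 + 0.0845 × 15.1)] = 1.12×10^6 / 5030 = 222.4 m³.
F/M = Q·S₀ / (V·X) = 221 × 1100 / (222.4 × 2210) = 0.4945 g bCOD·(g VSS·d)⁻¹.

F/M ≈ 0.495 d⁻¹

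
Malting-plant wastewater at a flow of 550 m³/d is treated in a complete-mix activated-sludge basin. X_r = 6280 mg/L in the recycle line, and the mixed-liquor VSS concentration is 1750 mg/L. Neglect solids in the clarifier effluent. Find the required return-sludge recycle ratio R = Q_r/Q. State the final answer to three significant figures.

R = Q_r/Q = X/(X_r − X) = 1750 / (6280 − 1750) = 0.3863.

R ≈ 0.386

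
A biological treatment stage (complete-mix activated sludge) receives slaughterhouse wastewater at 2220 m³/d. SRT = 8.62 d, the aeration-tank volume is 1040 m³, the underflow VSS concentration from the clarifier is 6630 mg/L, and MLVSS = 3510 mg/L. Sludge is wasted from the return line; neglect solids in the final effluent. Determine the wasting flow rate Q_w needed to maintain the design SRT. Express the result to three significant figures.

θ_c = V·X/(Q_w·X_r) when wasting from the recycle, so Q_w = V·X/(θ_c·X_r) = 1040 × 3510 / (8.62 × 6630) = 63.87 m³/d.

Q_w ≈ 63.9 m³/d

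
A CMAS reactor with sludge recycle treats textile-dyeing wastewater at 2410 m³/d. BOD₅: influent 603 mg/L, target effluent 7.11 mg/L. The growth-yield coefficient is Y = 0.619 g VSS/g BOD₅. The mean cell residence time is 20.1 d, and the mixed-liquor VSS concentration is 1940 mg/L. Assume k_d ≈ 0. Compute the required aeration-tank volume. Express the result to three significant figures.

V ≈ 9210 m³

V·X = Y·Q·ΔS·θ_c gives V = 0.619 × 2410 × (603 − 7.11) × 20.1 / 1940 = 9210 m³.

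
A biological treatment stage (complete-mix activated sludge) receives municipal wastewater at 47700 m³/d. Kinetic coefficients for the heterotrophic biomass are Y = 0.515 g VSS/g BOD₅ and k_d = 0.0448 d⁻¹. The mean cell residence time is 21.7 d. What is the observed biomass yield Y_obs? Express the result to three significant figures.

Y_obs ≈ 0.261 g VSS/g BOD₅

The observed yield is Y_obs = Y/(1 + k_d·θ_c) = 0.515 / (1 + 0.0448 × 21.7) = 0.515 / 1.972 = 0.2611 g VSS per g BOD₅ removed.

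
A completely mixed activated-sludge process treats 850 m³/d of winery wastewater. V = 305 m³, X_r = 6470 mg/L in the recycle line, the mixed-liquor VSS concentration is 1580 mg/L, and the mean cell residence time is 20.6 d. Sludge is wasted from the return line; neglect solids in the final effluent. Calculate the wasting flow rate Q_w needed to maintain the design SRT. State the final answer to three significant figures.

θ_c = V·X/(Q_w·X_r) when wasting from the recycle, so Q_w = V·X/(θ_c·X_r) = 305.0 × 1580 / (20.6 × 6470) = 3.616 m³/d.

Q_w ≈ 3.62 m³/d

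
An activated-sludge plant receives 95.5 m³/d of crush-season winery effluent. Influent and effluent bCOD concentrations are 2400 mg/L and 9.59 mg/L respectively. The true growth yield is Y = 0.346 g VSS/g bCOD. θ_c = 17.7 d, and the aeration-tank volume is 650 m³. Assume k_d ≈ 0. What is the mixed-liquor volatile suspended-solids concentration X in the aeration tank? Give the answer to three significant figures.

From V·X = Y·Q·(S₀ − S)·θ_c (decay neglected): X = 0.346 × 95.5 × (2400 − 9.59) × 17.7 / 650 = 2151 mg/L.

X ≈ 2150 mg/L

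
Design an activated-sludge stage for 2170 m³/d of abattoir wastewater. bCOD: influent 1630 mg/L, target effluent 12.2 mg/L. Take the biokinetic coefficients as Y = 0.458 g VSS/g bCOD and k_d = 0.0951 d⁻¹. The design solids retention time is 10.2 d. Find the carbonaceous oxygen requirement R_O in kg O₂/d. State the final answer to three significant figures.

Correct the yield for decay: Y_obs = Y/(1 + k_d θ_c) = 0.458 / (1 + 0.0951 × 10.2) = 0.458 / 1.970 = 0.2325.
Mass of bCOD removed per day: Q(S₀ − S) = 2170 × 1618 g/m³ = 3511 kg/d.
Biomass synthesised: P_X = Y_obs × 3511 = 816.2 kg VSS/d.
R_O = Q·ΔS − 1.42 P_X = 3511 − 1159 = 2352 kg O₂/d.

R_O ≈ 2350 kg O₂/d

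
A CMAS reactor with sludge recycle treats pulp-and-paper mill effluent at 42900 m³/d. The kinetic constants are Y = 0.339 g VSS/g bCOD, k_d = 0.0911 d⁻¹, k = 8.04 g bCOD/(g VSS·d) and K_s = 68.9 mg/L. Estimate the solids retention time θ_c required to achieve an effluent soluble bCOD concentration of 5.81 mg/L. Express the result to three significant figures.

θ_c ≈ 8.27 d

From 1/θ_c = Y·k·S/(K_s + S) − k_d: Y·k·S/(K_s+S) = 0.339 × 8.04 × 5.81 / (68.9 + 5.81) = 0.2120 d⁻¹.
Then 1/θ_c = μ − k_d = 0.2120 − 0.0911 = 0.1209 d⁻¹, giving θ_c = 8.274 d.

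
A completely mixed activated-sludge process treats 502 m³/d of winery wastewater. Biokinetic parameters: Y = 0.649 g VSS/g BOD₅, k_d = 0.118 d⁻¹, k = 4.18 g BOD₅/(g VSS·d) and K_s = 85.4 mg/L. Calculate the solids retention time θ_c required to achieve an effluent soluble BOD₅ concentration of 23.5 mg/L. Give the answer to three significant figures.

Specific growth rate at S = 23.5 mg/L: μ = YkS/(K_s+S) = 0.649·4.18·23.5/(85.4+23.5) = 0.5854 d⁻¹.
1/θ_c = 0.5854 − 0.118 = 0.4674 d⁻¹, so θ_c = 2.139 d.

θ_c ≈ 2.14 d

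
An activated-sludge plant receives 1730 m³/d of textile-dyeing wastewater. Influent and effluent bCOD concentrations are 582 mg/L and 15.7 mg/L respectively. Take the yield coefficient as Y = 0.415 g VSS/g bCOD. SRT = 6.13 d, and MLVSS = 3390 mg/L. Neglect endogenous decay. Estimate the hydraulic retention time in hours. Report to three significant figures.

τ ≈ 10.2 h

With k_d = 0 the design equation reduces to V = Y Q (S₀−S) θ_c / X = 0.415 × 1730 × (582 − 15.7) × 6.13 / 3390 = 735.2 m³.
τ = V/Q = 735.2/1730 = 0.4250 d, or 10.20 h.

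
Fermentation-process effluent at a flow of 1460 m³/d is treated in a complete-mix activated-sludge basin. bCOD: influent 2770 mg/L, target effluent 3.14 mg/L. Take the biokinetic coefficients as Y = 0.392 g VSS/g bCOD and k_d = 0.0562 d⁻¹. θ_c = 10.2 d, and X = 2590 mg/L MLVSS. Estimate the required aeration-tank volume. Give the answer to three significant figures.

Steady-state biomass mass balance: V·X·(1 + k_d·θ_c) = Y·Q·(S₀ − S)·θ_c, so V = 0.392 × 1460 × (2770 − 3.14) × 10.2 / [2590 × (1 + 0.0562 × 10.2)] = 1.62×10^7 / 4075 = 3964 m³.

V ≈ 3960 m³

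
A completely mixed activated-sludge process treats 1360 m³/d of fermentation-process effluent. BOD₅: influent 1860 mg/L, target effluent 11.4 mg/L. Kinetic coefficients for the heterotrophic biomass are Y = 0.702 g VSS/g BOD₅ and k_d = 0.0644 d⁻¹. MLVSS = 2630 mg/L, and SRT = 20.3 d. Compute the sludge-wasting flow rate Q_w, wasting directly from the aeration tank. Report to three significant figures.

Q_w ≈ 291 m³/d

From the SRT design equation V = Y Q (S₀−S) θ_c / [X (1 + k_d θ_c)] = 0.702 × 1360 × (1860 − 11.4) × 20.3 / [2630 × (1 + 0.0644 × 20.3)] = 3.58×10^7 / 6068 = 5904 m³.
For wasting at MLVSS concentration, Q_w = V/θ_c = 5904/20.3 = 290.8 m³/d.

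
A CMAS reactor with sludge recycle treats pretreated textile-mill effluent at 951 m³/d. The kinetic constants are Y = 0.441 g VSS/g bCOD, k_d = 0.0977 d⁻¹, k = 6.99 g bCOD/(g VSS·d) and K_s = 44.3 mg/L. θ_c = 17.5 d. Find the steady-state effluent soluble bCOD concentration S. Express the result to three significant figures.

For a completely mixed reactor with recycle the Lawrence–McCarty relation gives S = K_s·(1 + k_d·θ_c) / [θ_c·(Y·k − k_d) − 1] = 44.3 × (1 + 0.0977 × 17.5) / [17.5 × (0.441 × 6.99 − 0.0977) − 1] = 120.0 / 51.24 = 2.343 mg/L.

S ≈ 2.34 mg/L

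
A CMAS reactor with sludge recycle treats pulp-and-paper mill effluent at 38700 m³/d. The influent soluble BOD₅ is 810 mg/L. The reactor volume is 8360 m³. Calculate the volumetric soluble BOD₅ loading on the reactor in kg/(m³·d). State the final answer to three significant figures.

L_v = Q S₀ / V = 38700 × 810 × 10⁻³ / 8360 = 3.750 kg/(m³·d).

L_v ≈ 3.75 kg soluble BOD₅/(m³·d)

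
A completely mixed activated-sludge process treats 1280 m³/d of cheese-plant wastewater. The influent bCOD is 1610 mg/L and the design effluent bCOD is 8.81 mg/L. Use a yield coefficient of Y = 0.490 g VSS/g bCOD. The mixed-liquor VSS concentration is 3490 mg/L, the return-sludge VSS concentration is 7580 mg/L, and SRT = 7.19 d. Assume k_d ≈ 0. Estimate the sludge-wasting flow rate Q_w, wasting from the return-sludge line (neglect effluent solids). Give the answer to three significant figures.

With k_d = 0 the design equation reduces to V = Y Q (S₀−S) θ_c / X = 0.490 × 1280 × (1610 − 8.81) × 7.19 / 3490 = 2069 m³.
Q_w = (V·X)/(θ_c X_r) = 2069 × 3490 / (7.19 × 7580) = 132.5 m³/d.

Q_w ≈ 132 m³/d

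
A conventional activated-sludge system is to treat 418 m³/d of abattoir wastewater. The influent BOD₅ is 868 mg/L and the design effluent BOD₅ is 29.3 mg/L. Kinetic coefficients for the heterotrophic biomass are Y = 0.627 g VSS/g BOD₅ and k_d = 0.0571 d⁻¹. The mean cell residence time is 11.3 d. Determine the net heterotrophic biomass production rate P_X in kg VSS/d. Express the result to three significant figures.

Correct the yield for decay: Y_obs = Y/(1 + k_d θ_c) = 0.627 / (1 + 0.0571 × 11.3) = 0.627 / 1.645 = 0.3811.
Mass of BOD₅ removed per day: Q(S₀ − S) = 418 × 838.7 g/m³ = 350.6 kg/d.
So the net sludge growth is P_X = 0.3811 × 350.6 = 133.6 kg VSS/d.

P_X ≈ 134 kg VSS/d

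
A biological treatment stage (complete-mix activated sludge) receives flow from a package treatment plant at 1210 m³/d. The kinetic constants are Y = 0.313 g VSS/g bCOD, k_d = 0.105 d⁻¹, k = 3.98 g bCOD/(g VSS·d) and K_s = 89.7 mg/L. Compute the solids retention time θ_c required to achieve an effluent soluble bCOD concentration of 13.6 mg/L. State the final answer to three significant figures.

θ_c ≈ 16.9 d

At the target effluent, Y k S/(K_s+S) = 0.313×3.98×13.6/103.3 = 0.1640 d⁻¹.
1/θ_c = 0.1640 − 0.105 = 0.05901 d⁻¹, so θ_c = 16.95 d.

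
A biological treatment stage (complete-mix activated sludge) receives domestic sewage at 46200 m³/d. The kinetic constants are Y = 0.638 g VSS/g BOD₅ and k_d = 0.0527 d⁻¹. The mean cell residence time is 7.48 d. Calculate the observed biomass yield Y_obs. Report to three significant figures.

Y_obs ≈ 0.458 g VSS/g BOD₅

Y_obs = Y / (1 + k_d θ_c) = 0.638 / (1 + 0.0527 × 7.48) = 0.638 / 1.394 = 0.4576.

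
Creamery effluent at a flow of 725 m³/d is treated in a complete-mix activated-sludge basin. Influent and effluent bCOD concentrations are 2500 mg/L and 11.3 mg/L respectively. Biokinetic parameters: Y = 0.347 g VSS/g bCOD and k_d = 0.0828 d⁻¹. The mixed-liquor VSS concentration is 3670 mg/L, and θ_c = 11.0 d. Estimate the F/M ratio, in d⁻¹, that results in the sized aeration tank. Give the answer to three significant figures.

F/M ≈ 0.503 d⁻¹

Rearranging the biomass balance for a CMAS with decay, V = Y·Q·ΔS·θ_c / [X·(1+k_d θ_c)] = 0.347 × 725 × (2500 − 11.3) × 11.0 / [3670 × (1 + 0.0828 × 11.0)] = 6.89×10^6 / 7013 = 982.1 m³.
Food-to-microorganism ratio F/M = Q S₀ / (V X) = 725 × 2500 / (982.1 × 3670) = 0.5029 d⁻¹.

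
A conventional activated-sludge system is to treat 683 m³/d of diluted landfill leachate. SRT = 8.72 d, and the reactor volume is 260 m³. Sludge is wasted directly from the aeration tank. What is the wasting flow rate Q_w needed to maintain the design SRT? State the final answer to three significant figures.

Q_w ≈ 29.8 m³/d

With mixed-liquor wasting, θ_c = V/Q_w, so Q_w = V/θ_c = 260.0/8.72 = 29.82 m³/d.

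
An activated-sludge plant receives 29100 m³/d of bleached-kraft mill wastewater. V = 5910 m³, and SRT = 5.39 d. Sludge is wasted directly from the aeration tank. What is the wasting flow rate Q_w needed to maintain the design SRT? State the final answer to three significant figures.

Q_w ≈ 1100 m³/d

Wasting from the aeration tank: Q_w = V / θ_c = 5910 / 5.39 = 1096 m³/d.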